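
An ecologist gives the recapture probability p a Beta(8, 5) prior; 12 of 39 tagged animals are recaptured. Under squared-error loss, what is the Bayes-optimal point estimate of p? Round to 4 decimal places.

0.3846

Posterior: Beta(8+12, 5+27) = Beta(20, 32).
Mode = (20−1)/(20+32−2) = 19/50 = 0.3800.
Mean = 20/(20+32) = 20/52 = 0.3846.
Squared-error loss ⇒ the optimal estimator is the posterior mean.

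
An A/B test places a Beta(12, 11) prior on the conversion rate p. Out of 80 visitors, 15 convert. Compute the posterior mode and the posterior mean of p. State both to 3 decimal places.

posterior mode = 0.257, posterior mean = 0.262

Posterior: Beta(12+15, 11+65) = Beta(27, 76).
Mode = (27−1)/(27+76−2) = 26/101 = 0.257.
Mean = 27/(27+76) = 27/103 = 0.262.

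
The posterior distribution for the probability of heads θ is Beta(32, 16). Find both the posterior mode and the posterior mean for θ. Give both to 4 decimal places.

Mode = (32−1)/(32+16−2) = 31/46 = 0.6739.
Mean = 32/(32+16) = 32/48 = 0.6667.
Left-skewed posterior ⇒ mean < mode.

posterior mode = 0.6739, posterior mean = 0.6667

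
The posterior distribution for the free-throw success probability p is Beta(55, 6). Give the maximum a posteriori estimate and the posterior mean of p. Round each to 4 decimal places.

MAP = 0.9153, posterior mean = 0.9016

Mode = (55−1)/(55+6−2) = 54/59 = 0.9153.
Mean = 55/(55+6) = 55/61 = 0.9016.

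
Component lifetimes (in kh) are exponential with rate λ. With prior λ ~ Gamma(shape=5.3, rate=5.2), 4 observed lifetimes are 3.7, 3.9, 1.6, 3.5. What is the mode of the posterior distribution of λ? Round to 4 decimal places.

Σ times = 12.7. Posterior: Gamma(shape = 5.3+4 = 9.3, rate = 5.2+12.7 = 17.9).
Mode = (α−1)/β = 8.3/17.9 = 0.4637.
Mean = α/β = 9.3/17.9 = 0.5196.
This is the posterior mode — the MAP estimate.

0.4637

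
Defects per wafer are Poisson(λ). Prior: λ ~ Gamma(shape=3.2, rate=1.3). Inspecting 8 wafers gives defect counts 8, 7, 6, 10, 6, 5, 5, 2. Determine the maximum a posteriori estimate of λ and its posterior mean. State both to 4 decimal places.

MAP = 5.5054, posterior mean = 5.6129

Σ counts = 49. Posterior: Gamma(shape = 3.2+49 = 52.2, rate = 1.3+8 = 9.3).
Mode = (α−1)/β = 51.2/9.3 = 5.5054.
Mean = α/β = 52.2/9.3 = 5.6129.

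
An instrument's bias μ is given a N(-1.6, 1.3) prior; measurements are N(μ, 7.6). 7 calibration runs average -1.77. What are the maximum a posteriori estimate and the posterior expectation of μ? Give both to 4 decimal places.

Posterior for μ is Normal. Precision-weighted mean: (1/1.3·-1.6 + 7/7.6·-1.77) / (1/1.3 + 7/7.6) = -1.6926.
A Normal posterior is symmetric, so mode = mean.

MAP = -1.6926, posterior mean = -1.6926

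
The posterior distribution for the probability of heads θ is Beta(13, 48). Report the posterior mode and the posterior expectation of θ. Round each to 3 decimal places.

MAP: 0.203. Posterior mean: 0.213.

Mode = (13−1)/(13+48−2) = 12/59 = 0.203.
Mean = 13/(13+48) = 13/61 = 0.213.
The mean is pulled above the mode by the posterior's right skew.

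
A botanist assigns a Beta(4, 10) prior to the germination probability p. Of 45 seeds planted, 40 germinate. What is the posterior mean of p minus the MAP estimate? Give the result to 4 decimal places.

-0.0086

Posterior: Beta(4+40, 10+5) = Beta(44, 15).
Mode = (44−1)/(44+15−2) = 43/57 = 0.7544.
Mean = 44/(44+15) = 44/59 = 0.7458.
Difference = 0.7458 − 0.7544 = -0.0086.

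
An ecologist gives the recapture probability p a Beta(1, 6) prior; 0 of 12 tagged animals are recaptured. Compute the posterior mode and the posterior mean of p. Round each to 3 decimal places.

MAP: 0.000. Posterior mean: 0.053.

Posterior: Beta(1+0, 6+12) = Beta(1, 18).
Since α = 1 ≤ 1 and β > 1, the Beta density is monotone decreasing on [0,1]; the mode is at 0.
Mean = 1/(1+18) = 0.053.
The posterior is right-skewed, so the mean exceeds the mode.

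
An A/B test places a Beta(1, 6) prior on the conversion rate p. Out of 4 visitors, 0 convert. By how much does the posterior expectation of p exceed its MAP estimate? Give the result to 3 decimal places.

0.091

Posterior: Beta(1+0, 6+4) = Beta(1, 10).
Since α = 1 ≤ 1 and β > 1, the Beta density is monotone decreasing on [0,1]; the mode is at 0.
Mean = 1/(1+10) = 0.091.
Difference = 0.091 − 0.000 = 0.091.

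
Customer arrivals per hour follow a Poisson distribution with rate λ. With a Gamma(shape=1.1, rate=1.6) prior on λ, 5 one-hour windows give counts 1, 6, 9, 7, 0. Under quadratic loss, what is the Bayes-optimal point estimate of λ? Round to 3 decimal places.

Σ counts = 23. Posterior: Gamma(shape = 1.1+23 = 24.1, rate = 1.6+5 = 6.6).
Mode = (α−1)/β = 23.1/6.6 = 3.500.
Mean = α/β = 24.1/6.6 = 3.652.
Quadratic loss ⇒ the optimal estimator is the posterior mean.

3.652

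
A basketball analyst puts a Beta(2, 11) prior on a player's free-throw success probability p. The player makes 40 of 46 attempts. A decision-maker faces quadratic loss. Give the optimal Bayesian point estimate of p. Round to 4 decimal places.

Posterior: Beta(2+40, 11+6) = Beta(42, 17).
Mode = (42−1)/(42+17−2) = 41/57 = 0.7193.
Mean = 42/(42+17) = 42/59 = 0.7119.
Quadratic loss ⇒ the optimal estimator is the posterior mean.

0.7119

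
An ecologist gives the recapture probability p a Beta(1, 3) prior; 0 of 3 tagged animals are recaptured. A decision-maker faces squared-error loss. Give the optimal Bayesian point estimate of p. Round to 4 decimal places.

0.1429

Posterior: Beta(1+0, 3+3) = Beta(1, 6).
Since α = 1 ≤ 1 and β > 1, the Beta density is monotone decreasing on [0,1]; the mode is at 0.
Mean = 1/(1+6) = 0.1429.
Squared-error loss ⇒ the optimal estimator is the posterior mean.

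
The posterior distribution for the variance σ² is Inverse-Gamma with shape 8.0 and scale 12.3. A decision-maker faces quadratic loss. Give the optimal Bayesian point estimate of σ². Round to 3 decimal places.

Mode = β/(α+1) = 12.3/9.0 = 1.367.
Mean = β/(α−1) = 12.3/7.0 = 1.757.
Quadratic loss ⇒ the optimal estimator is the posterior mean.

1.757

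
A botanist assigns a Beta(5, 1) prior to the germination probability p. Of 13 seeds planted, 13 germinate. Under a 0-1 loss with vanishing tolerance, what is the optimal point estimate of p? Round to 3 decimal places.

Posterior: Beta(5+13, 1+0) = Beta(18, 1).
Since β = 1 ≤ 1 and α > 1, the Beta density is monotone increasing on [0,1]; the mode is at 1.
Mean = 18/(18+1) = 0.947.
This is the posterior mode — the MAP estimate.

1.000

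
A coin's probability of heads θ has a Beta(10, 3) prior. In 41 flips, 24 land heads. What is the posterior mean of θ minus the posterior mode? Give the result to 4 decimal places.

Posterior: Beta(10+24, 3+17) = Beta(34, 20).
Mode = (34−1)/(34+20−2) = 33/52 = 0.6346.
Mean = 34/(34+20) = 34/54 = 0.6296.
Difference = 0.6296 − 0.6346 = -0.0050.

-0.0050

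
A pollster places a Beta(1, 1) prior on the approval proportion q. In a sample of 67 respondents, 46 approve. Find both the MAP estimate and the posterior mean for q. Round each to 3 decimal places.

Posterior: Beta(1+46, 1+21) = Beta(47, 22).
Mode = (47−1)/(47+22−2) = 46/67 = 0.687.
With a flat prior the MAP equals the MLE, 46/67.
Mean = 47/(47+22) = 47/69 = 0.681.

MAP = 0.687; posterior mean = 0.681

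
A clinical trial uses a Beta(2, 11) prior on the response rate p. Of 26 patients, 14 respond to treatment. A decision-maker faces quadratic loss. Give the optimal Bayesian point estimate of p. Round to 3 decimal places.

Posterior: Beta(2+14, 11+12) = Beta(16, 23).
Mode = (16−1)/(16+23−2) = 15/37 = 0.405.
Mean = 16/(16+23) = 16/39 = 0.410.
Quadratic loss ⇒ the optimal estimator is the posterior mean.

0.410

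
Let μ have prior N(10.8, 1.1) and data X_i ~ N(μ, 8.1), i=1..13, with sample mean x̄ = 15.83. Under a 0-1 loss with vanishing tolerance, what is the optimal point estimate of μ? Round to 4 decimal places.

14.0111

Posterior for μ is Normal. Precision-weighted mean: (1/1.1·10.8 + 13/8.1·15.83) / (1/1.1 + 13/8.1) = 14.0111.
A Normal posterior is symmetric, so mode = mean.
This is the posterior mode — the MAP estimate.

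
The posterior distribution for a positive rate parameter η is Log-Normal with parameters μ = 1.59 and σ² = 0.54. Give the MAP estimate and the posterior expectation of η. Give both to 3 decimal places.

Mode = exp(μ − σ²) = exp(1.05) = 2.858.
Mean = exp(μ + σ²/2) = exp(1.860) = 6.424.

MAP estimate = 2.858, posterior expectation = 6.424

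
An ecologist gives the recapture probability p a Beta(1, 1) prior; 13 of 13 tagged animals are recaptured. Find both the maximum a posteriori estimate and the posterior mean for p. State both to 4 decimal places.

MAP = 1.0000; posterior mean = 0.9333

Posterior: Beta(1+13, 1+0) = Beta(14, 1).
Since β = 1 ≤ 1 and α > 1, the Beta density is monotone increasing on [0,1]; the mode is at 1.
Mean = 14/(14+1) = 0.9333.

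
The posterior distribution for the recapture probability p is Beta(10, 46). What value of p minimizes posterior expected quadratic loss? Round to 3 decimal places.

0.179

Mode = (10−1)/(10+46−2) = 9/54 = 0.167.
Mean = 10/(10+46) = 10/56 = 0.179.
Quadratic loss ⇒ the optimal estimator is the posterior mean.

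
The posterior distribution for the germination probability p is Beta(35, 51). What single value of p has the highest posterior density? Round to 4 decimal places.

0.4048

Mode = (35−1)/(35+51−2) = 34/84 = 0.4048.
Mean = 35/(35+51) = 35/86 = 0.4070.
This is the posterior mode — the MAP estimate.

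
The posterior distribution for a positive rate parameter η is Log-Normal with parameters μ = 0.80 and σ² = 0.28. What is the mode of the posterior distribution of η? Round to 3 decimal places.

1.682

Mode = exp(μ − σ²) = exp(0.52) = 1.682.
Mean = exp(μ + σ²/2) = exp(0.940) = 2.560.
This is the posterior mode — the MAP estimate.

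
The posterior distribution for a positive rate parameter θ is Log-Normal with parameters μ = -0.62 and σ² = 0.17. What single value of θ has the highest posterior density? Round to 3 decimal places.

0.454

Mode = exp(μ − σ²) = exp(-0.79) = 0.454.
Mean = exp(μ + σ²/2) = exp(-0.535) = 0.586.
This is the posterior mode — the MAP estimate.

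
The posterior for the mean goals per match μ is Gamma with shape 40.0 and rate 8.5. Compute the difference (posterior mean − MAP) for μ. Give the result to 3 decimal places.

0.118

Mode = (α−1)/β = 39.0/8.5 = 4.588.
Mean = α/β = 40.0/8.5 = 4.706.
Difference = 4.706 − 4.588 = 0.118.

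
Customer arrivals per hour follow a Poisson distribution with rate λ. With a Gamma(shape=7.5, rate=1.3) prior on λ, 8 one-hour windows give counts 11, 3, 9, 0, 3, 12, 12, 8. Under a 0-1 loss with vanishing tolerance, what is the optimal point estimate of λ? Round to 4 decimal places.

6.9355

Σ counts = 58. Posterior: Gamma(shape = 7.5+58 = 65.5, rate = 1.3+8 = 9.3).
Mode = (α−1)/β = 64.5/9.3 = 6.9355.
Mean = α/β = 65.5/9.3 = 7.0430.
This is the posterior mode — the MAP estimate.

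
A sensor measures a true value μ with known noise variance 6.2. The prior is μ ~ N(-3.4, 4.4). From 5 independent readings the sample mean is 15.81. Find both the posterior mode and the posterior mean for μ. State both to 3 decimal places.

posterior mode = 11.587, posterior mean = 11.587

Posterior for μ is Normal. Precision-weighted mean: (1/4.4·-3.4 + 5/6.2·15.81) / (1/4.4 + 5/6.2) = 11.587.
A Normal posterior is symmetric, so mode = mean.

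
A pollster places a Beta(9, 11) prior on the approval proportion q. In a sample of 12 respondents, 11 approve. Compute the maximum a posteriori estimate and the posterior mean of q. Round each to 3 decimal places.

Posterior: Beta(9+11, 11+1) = Beta(20, 12).
Mode = (20−1)/(20+12−2) = 19/30 = 0.633.
Mean = 20/(20+12) = 20/32 = 0.625.

MAP = 0.633; posterior mean = 0.625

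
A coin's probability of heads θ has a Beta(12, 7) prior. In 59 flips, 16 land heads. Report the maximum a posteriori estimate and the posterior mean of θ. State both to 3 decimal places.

Posterior: Beta(12+16, 7+43) = Beta(28, 50).
Mode = (28−1)/(28+50−2) = 27/76 = 0.355.
Mean = 28/(28+50) = 28/78 = 0.359.

MAP = 0.355; posterior mean = 0.359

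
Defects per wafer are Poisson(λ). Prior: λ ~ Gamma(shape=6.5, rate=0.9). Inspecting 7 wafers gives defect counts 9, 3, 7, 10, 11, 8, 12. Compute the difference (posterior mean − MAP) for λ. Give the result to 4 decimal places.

Σ counts = 60. Posterior: Gamma(shape = 6.5+60 = 66.5, rate = 0.9+7 = 7.9).
Mode = (α−1)/β = 65.5/7.9 = 8.2911.
Mean = α/β = 66.5/7.9 = 8.4177.
Difference = 8.4177 − 8.2911 = 0.1266.
Mean > mode: the posterior has a right tail.

0.1266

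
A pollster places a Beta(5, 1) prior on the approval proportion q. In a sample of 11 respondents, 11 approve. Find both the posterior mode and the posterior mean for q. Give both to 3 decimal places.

MAP = 1.000, posterior mean = 0.941

Posterior: Beta(5+11, 1+0) = Beta(16, 1).
Since β = 1 ≤ 1 and α > 1, the Beta density is monotone increasing on [0,1]; the mode is at 1.
Mean = 16/(16+1) = 0.941.
The posterior is left-skewed, so the mode exceeds the mean.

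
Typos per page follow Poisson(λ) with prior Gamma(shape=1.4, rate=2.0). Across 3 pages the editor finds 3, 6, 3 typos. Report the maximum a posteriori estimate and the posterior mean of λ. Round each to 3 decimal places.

Σ counts = 12. Posterior: Gamma(shape = 1.4+12 = 13.4, rate = 2.0+3 = 5.0).
Mode = (α−1)/β = 12.4/5.0 = 2.480.
Mean = α/β = 13.4/5.0 = 2.680.

maximum a posteriori estimate = 2.480, posterior mean = 2.680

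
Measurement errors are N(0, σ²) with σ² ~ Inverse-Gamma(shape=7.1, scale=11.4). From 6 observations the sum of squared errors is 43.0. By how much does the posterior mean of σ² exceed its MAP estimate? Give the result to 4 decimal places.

0.6514

Posterior: Inverse-Gamma(shape = 7.1+6/2 = 10.1, scale = 11.4+43.0/2 = 32.9).
Mode = β/(α+1) = 32.9/11.1 = 2.9640.
Mean = β/(α−1) = 32.9/9.1 = 3.6154.
Difference = 3.6154 − 2.9640 = 0.6514.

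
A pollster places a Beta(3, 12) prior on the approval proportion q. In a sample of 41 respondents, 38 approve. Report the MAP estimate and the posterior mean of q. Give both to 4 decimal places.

Posterior: Beta(3+38, 12+3) = Beta(41, 15).
Mode = (41−1)/(41+15−2) = 40/54 = 0.7407.
Mean = 41/(41+15) = 41/56 = 0.7321.

MAP: 0.7407. Posterior mean: 0.7321.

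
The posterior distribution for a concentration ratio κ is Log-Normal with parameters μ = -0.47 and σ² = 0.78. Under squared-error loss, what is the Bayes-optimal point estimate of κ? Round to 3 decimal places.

0.923

Mode = exp(μ − σ²) = exp(-1.25) = 0.287.
Mean = exp(μ + σ²/2) = exp(-0.080) = 0.923.
Squared-error loss ⇒ the optimal estimator is the posterior mean.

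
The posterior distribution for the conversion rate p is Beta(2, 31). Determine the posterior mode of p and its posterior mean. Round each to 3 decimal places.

Mode = (2−1)/(2+31−2) = 1/31 = 0.032.
Mean = 2/(2+31) = 2/33 = 0.061.

posterior mode = 0.032, posterior mean = 0.061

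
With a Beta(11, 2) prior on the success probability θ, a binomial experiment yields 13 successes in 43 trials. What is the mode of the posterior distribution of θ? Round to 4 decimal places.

0.4259

Posterior: Beta(11+13, 2+30) = Beta(24, 32).
Mode = (24−1)/(24+32−2) = 23/54 = 0.4259.
Mean = 24/(24+32) = 24/56 = 0.4286.
This is the posterior mode — the MAP estimate.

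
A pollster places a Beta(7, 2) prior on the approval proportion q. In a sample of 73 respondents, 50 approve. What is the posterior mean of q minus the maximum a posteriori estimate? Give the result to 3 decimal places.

Posterior: Beta(7+50, 2+23) = Beta(57, 25).
Mode = (57−1)/(57+25−2) = 56/80 = 0.700.
Mean = 57/(57+25) = 57/82 = 0.695.
Difference = 0.695 − 0.700 = -0.005.

-0.005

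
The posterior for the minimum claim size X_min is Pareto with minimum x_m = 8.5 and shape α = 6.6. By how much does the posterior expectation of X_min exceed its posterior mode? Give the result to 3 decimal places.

1.518

The Pareto density is strictly decreasing on [x_m, ∞), so the mode is x_m = 8.500.
Mean = α·x_m/(α−1) = 6.6·8.5/5.6 = 10.018.
Difference = 10.018 − 8.500 = 1.518.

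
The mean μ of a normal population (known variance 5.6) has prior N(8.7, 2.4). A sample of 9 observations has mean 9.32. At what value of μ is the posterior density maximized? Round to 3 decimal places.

9.192

Posterior for μ is Normal. Precision-weighted mean: (1/2.4·8.7 + 9/5.6·9.32) / (1/2.4 + 9/5.6) = 9.192.
A Normal posterior is symmetric, so mode = mean.
This is the posterior mode — the MAP estimate.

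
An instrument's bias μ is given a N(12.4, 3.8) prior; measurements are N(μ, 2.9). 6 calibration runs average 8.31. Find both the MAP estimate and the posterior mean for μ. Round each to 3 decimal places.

Posterior for μ is Normal. Precision-weighted mean: (1/3.8·12.4 + 6/2.9·8.31) / (1/3.8 + 6/2.9) = 8.772.
A Normal posterior is symmetric, so mode = mean.

MAP estimate = 8.772, posterior mean = 8.772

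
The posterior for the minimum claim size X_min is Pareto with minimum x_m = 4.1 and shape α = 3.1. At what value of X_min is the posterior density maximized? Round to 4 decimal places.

The Pareto density is strictly decreasing on [x_m, ∞), so the mode is x_m = 4.1000.
Mean = α·x_m/(α−1) = 3.1·4.1/2.1 = 6.0524.
This is the posterior mode — the MAP estimate.

4.1000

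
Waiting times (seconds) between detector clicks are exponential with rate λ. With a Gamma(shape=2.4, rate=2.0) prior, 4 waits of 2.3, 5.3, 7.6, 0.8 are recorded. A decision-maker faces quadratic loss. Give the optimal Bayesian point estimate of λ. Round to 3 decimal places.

0.356

Σ times = 16.0. Posterior: Gamma(shape = 2.4+4 = 6.4, rate = 2.0+16.0 = 18.0).
Mode = (α−1)/β = 5.4/18.0 = 0.300.
Mean = α/β = 6.4/18.0 = 0.356.
Quadratic loss ⇒ the optimal estimator is the posterior mean.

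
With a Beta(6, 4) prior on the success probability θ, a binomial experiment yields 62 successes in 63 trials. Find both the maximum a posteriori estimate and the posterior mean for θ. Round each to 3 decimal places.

Posterior: Beta(6+62, 4+1) = Beta(68, 5).
Mode = (68−1)/(68+5−2) = 67/71 = 0.944.
Mean = 68/(68+5) = 68/73 = 0.932.
The posterior is left-skewed, so the mode exceeds the mean.

MAP = 0.944, posterior mean = 0.932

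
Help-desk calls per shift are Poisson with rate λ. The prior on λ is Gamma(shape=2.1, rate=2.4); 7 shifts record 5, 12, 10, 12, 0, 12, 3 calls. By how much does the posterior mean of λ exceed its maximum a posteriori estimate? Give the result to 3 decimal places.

0.106

Σ counts = 54. Posterior: Gamma(shape = 2.1+54 = 56.1, rate = 2.4+7 = 9.4).
Mode = (α−1)/β = 55.1/9.4 = 5.862.
Mean = α/β = 56.1/9.4 = 5.968.
Difference = 5.968 − 5.862 = 0.106.
The mean is pulled above the mode by the posterior's right skew.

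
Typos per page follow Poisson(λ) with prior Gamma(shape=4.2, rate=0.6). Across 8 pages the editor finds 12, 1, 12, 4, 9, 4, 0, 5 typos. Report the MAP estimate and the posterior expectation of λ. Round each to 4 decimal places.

MAP = 5.8372, posterior mean = 5.9535

Σ counts = 47. Posterior: Gamma(shape = 4.2+47 = 51.2, rate = 0.6+8 = 8.6).
Mode = (α−1)/β = 50.2/8.6 = 5.8372.
Mean = α/β = 51.2/8.6 = 5.9535.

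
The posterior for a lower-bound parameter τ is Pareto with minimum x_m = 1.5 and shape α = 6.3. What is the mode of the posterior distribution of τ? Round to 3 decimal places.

The Pareto density is strictly decreasing on [x_m, ∞), so the mode is x_m = 1.500.
Mean = α·x_m/(α−1) = 6.3·1.5/5.3 = 1.783.
This is the posterior mode — the MAP estimate.

1.500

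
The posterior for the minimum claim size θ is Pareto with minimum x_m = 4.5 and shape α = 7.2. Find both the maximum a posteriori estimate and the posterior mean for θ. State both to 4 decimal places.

MAP = 4.5000, posterior mean = 5.2258

The Pareto density is strictly decreasing on [x_m, ∞), so the mode is x_m = 4.5000.
Mean = α·x_m/(α−1) = 7.2·4.5/6.2 = 5.2258.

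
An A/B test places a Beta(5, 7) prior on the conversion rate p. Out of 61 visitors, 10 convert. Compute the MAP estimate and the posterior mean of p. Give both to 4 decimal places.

MAP = 0.1972, posterior mean = 0.2055

Posterior: Beta(5+10, 7+51) = Beta(15, 58).
Mode = (15−1)/(15+58−2) = 14/71 = 0.1972.
Mean = 15/(15+58) = 15/73 = 0.2055.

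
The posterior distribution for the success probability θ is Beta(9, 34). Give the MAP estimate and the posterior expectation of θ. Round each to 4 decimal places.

MAP = 0.1951, posterior mean = 0.2093

Mode = (9−1)/(9+34−2) = 8/41 = 0.1951.
Mean = 9/(9+34) = 9/43 = 0.2093.
The mean is pulled above the mode by the posterior's right skew.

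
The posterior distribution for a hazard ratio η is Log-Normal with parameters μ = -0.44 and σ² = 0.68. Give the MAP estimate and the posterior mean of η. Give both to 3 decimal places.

Mode = exp(μ − σ²) = exp(-1.12) = 0.326.
Mean = exp(μ + σ²/2) = exp(-0.100) = 0.905.
The mean is pulled above the mode by the posterior's right skew.

MAP estimate = 0.326, posterior mean = 0.905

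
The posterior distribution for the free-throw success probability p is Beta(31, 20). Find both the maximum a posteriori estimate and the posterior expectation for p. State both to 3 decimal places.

Mode = (31−1)/(31+20−2) = 30/49 = 0.612.
Mean = 31/(31+20) = 31/51 = 0.608.

MAP = 0.612; posterior mean = 0.608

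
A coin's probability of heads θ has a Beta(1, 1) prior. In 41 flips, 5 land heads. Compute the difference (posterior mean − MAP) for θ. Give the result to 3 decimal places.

0.018

Posterior: Beta(1+5, 1+36) = Beta(6, 37).
Mode = (6−1)/(6+37−2) = 5/41 = 0.122.
Mean = 6/(6+37) = 6/43 = 0.140.
Difference = 0.140 − 0.122 = 0.018.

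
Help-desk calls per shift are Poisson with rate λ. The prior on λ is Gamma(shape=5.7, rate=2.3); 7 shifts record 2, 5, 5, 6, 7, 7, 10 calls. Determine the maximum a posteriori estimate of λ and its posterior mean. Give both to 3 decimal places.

Σ counts = 42. Posterior: Gamma(shape = 5.7+42 = 47.7, rate = 2.3+7 = 9.3).
Mode = (α−1)/β = 46.7/9.3 = 5.022.
Mean = α/β = 47.7/9.3 = 5.129.

maximum a posteriori estimate = 5.022, posterior mean = 5.129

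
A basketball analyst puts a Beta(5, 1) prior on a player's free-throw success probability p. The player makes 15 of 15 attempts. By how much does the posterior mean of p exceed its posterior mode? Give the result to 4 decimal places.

-0.0476

Posterior: Beta(5+15, 1+0) = Beta(20, 1).
Since β = 1 ≤ 1 and α > 1, the Beta density is monotone increasing on [0,1]; the mode is at 1.
Mean = 20/(20+1) = 0.9524.
Difference = 0.9524 − 1.0000 = -0.0476.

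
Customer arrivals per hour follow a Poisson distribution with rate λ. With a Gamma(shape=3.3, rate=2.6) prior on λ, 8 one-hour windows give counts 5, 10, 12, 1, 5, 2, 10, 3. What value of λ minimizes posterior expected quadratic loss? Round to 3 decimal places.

Σ counts = 48. Posterior: Gamma(shape = 3.3+48 = 51.3, rate = 2.6+8 = 10.6).
Mode = (α−1)/β = 50.3/10.6 = 4.745.
Mean = α/β = 51.3/10.6 = 4.840.
Quadratic loss ⇒ the optimal estimator is the posterior mean.

4.840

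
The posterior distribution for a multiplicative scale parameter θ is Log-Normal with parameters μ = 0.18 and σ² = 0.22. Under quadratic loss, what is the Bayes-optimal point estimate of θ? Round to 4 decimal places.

Mode = exp(μ − σ²) = exp(-0.04) = 0.9608.
Mean = exp(μ + σ²/2) = exp(0.290) = 1.3364.
Quadratic loss ⇒ the optimal estimator is the posterior mean.

1.3364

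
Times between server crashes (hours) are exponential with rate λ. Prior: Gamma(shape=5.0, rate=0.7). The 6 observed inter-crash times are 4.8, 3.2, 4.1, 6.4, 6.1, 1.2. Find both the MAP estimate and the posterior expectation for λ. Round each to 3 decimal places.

Σ times = 25.8. Posterior: Gamma(shape = 5.0+6 = 11.0, rate = 0.7+25.8 = 26.5).
Mode = (α−1)/β = 10.0/26.5 = 0.377.
Mean = α/β = 11.0/26.5 = 0.415.

MAP = 0.377; posterior mean = 0.415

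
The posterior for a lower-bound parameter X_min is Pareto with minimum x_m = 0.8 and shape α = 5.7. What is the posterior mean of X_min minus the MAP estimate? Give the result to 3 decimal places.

The Pareto density is strictly decreasing on [x_m, ∞), so the mode is x_m = 0.800.
Mean = α·x_m/(α−1) = 5.7·0.8/4.7 = 0.970.
Difference = 0.970 − 0.800 = 0.170.

0.170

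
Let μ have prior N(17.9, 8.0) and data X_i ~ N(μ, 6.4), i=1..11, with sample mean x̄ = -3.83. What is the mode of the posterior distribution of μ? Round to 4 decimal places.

Posterior for μ is Normal. Precision-weighted mean: (1/8.0·17.9 + 11/6.4·-3.83) / (1/8.0 + 11/6.4) = -2.3568.
A Normal posterior is symmetric, so mode = mean.
This is the posterior mode — the MAP estimate.

-2.3568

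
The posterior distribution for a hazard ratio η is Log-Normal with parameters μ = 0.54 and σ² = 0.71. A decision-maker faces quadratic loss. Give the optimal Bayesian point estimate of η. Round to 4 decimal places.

Mode = exp(μ − σ²) = exp(-0.17) = 0.8437.
Mean = exp(μ + σ²/2) = exp(0.895) = 2.4473.
Quadratic loss ⇒ the optimal estimator is the posterior mean.

2.4473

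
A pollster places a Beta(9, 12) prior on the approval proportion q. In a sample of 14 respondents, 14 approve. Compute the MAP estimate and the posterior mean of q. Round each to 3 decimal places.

Posterior: Beta(9+14, 12+0) = Beta(23, 12).
Mode = (23−1)/(23+12−2) = 22/33 = 0.667.
Mean = 23/(23+12) = 23/35 = 0.657.

MAP = 0.667, posterior mean = 0.657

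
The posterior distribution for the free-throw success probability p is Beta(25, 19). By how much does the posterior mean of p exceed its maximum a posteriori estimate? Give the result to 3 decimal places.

Mode = (25−1)/(25+19−2) = 24/42 = 0.571.
Mean = 25/(25+19) = 25/44 = 0.568.
Difference = 0.568 − 0.571 = -0.003.

-0.003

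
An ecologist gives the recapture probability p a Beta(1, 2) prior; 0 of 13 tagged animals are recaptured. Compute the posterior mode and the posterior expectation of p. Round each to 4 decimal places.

posterior mode = 0.0000, posterior expectation = 0.0625

Posterior: Beta(1+0, 2+13) = Beta(1, 15).
Since α = 1 ≤ 1 and β > 1, the Beta density is monotone decreasing on [0,1]; the mode is at 0.
Mean = 1/(1+15) = 0.0625.
The mean is pulled above the mode by the posterior's right skew.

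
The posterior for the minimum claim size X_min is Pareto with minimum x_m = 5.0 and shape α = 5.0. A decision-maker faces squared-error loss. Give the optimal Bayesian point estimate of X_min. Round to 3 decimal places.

6.250

The Pareto density is strictly decreasing on [x_m, ∞), so the mode is x_m = 5.000.
Mean = α·x_m/(α−1) = 5.0·5.0/4.0 = 6.250.
Squared-error loss ⇒ the optimal estimator is the posterior mean.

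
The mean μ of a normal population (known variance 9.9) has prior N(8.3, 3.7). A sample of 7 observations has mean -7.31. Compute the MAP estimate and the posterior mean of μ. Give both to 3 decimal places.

MAP: -2.993. Posterior mean: -2.993.

Posterior for μ is Normal. Precision-weighted mean: (1/3.7·8.3 + 7/9.9·-7.31) / (1/3.7 + 7/9.9) = -2.993.
A Normal posterior is symmetric, so mode = mean.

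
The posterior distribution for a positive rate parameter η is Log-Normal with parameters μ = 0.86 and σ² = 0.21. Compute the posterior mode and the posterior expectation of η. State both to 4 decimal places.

Mode = exp(μ − σ²) = exp(0.65) = 1.9155.
Mean = exp(μ + σ²/2) = exp(0.965) = 2.6248.

posterior mode = 1.9155, posterior expectation = 2.6248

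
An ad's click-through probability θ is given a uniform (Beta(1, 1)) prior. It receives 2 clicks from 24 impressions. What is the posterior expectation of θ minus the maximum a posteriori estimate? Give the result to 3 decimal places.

0.032

Posterior: Beta(1+2, 1+22) = Beta(3, 23).
Mode = (3−1)/(3+23−2) = 2/24 = 0.083.
With a flat prior the MAP equals the MLE, 2/24.
Mean = 3/(3+23) = 3/26 = 0.115.
Difference = 0.115 − 0.083 = 0.032.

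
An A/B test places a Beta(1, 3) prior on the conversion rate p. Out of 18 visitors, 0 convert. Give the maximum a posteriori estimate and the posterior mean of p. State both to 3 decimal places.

maximum a posteriori estimate = 0.000, posterior mean = 0.045

Posterior: Beta(1+0, 3+18) = Beta(1, 21).
Since α = 1 ≤ 1 and β > 1, the Beta density is monotone decreasing on [0,1]; the mode is at 0.
Mean = 1/(1+21) = 0.045.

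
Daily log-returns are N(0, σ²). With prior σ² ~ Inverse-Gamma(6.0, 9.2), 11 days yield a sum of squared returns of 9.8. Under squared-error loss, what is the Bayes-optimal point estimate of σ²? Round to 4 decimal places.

Posterior: Inverse-Gamma(shape = 6.0+11/2 = 11.5, scale = 9.2+9.8/2 = 14.1).
Mode = β/(α+1) = 14.1/12.5 = 1.1280.
Mean = β/(α−1) = 14.1/10.5 = 1.3429.
Squared-error loss ⇒ the optimal estimator is the posterior mean.

1.3429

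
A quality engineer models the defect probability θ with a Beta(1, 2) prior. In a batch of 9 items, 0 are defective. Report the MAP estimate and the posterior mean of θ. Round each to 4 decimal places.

Posterior: Beta(1+0, 2+9) = Beta(1, 11).
Since α = 1 ≤ 1 and β > 1, the Beta density is monotone decreasing on [0,1]; the mode is at 0.
Mean = 1/(1+11) = 0.0833.

MAP = 0.0000; posterior mean = 0.0833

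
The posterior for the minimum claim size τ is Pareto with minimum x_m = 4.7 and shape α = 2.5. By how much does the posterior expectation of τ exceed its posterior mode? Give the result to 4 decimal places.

The Pareto density is strictly decreasing on [x_m, ∞), so the mode is x_m = 4.7000.
Mean = α·x_m/(α−1) = 2.5·4.7/1.5 = 7.8333.
Difference = 7.8333 − 4.7000 = 3.1333.
Right-skewed posterior ⇒ mode < mean.

3.1333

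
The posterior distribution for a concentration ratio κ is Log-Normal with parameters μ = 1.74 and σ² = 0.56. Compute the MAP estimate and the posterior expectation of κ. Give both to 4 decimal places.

Mode = exp(μ − σ²) = exp(1.18) = 3.2544.
Mean = exp(μ + σ²/2) = exp(2.020) = 7.5383.

MAP estimate = 3.2544, posterior expectation = 7.5383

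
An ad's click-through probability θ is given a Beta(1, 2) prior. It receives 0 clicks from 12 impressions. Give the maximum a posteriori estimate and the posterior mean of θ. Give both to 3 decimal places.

maximum a posteriori estimate = 0.000, posterior mean = 0.067

Posterior: Beta(1+0, 2+12) = Beta(1, 14).
Since α = 1 ≤ 1 and β > 1, the Beta density is monotone decreasing on [0,1]; the mode is at 0.
Mean = 1/(1+14) = 0.067.
Right-skewed posterior ⇒ mode < mean.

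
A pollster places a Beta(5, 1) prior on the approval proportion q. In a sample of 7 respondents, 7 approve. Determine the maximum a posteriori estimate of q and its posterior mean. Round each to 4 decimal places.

MAP = 1.0000; posterior mean = 0.9231

Posterior: Beta(5+7, 1+0) = Beta(12, 1).
Since β = 1 ≤ 1 and α > 1, the Beta density is monotone increasing on [0,1]; the mode is at 1.
Mean = 12/(12+1) = 0.9231.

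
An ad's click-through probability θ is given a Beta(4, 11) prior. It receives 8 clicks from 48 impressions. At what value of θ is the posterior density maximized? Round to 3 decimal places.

0.180

Posterior: Beta(4+8, 11+40) = Beta(12, 51).
Mode = (12−1)/(12+51−2) = 11/61 = 0.180.
Mean = 12/(12+51) = 12/63 = 0.190.
This is the posterior mode — the MAP estimate.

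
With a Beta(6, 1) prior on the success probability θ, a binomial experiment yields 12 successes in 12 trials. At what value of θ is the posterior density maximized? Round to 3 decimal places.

Posterior: Beta(6+12, 1+0) = Beta(18, 1).
Since β = 1 ≤ 1 and α > 1, the Beta density is monotone increasing on [0,1]; the mode is at 1.
Mean = 18/(18+1) = 0.947.
This is the posterior mode — the MAP estimate.

1.000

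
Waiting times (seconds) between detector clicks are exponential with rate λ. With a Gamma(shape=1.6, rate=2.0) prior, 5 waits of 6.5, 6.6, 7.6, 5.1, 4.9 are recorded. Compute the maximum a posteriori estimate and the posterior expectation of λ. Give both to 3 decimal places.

Σ times = 30.7. Posterior: Gamma(shape = 1.6+5 = 6.6, rate = 2.0+30.7 = 32.7).
Mode = (α−1)/β = 5.6/32.7 = 0.171.
Mean = α/β = 6.6/32.7 = 0.202.

MAP: 0.171. Posterior mean: 0.202.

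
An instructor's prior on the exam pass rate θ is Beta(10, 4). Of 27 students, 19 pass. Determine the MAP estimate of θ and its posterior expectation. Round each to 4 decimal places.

Posterior: Beta(10+19, 4+8) = Beta(29, 12).
Mode = (29−1)/(29+12−2) = 28/39 = 0.7179.
Mean = 29/(29+12) = 29/41 = 0.7073.
Left-skewed posterior ⇒ mean < mode.

MAP: 0.7179. Posterior mean: 0.7073.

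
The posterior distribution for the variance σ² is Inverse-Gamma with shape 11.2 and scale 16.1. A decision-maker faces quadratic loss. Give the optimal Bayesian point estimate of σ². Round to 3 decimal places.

1.578

Mode = β/(α+1) = 16.1/12.2 = 1.320.
Mean = β/(α−1) = 16.1/10.2 = 1.578.
Quadratic loss ⇒ the optimal estimator is the posterior mean.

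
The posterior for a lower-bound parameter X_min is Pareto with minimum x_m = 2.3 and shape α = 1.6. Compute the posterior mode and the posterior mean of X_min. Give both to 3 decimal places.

X_min_MAP = 2.300, E[X_min|data] = 6.133

The Pareto density is strictly decreasing on [x_m, ∞), so the mode is x_m = 2.300.
Mean = α·x_m/(α−1) = 1.6·2.3/0.6 = 6.133.
Mean > mode: the posterior has a right tail.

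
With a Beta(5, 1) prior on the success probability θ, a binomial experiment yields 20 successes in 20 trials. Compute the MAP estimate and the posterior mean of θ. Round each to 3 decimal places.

MAP: 1.000. Posterior mean: 0.962.

Posterior: Beta(5+20, 1+0) = Beta(25, 1).
Since β = 1 ≤ 1 and α > 1, the Beta density is monotone increasing on [0,1]; the mode is at 1.
Mean = 25/(25+1) = 0.962.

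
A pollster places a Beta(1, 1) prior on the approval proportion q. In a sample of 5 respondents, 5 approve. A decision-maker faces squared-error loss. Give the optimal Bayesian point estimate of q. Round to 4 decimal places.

0.8571

Posterior: Beta(1+5, 1+0) = Beta(6, 1).
Since β = 1 ≤ 1 and α > 1, the Beta density is monotone increasing on [0,1]; the mode is at 1.
Mean = 6/(6+1) = 0.8571.
Squared-error loss ⇒ the optimal estimator is the posterior mean.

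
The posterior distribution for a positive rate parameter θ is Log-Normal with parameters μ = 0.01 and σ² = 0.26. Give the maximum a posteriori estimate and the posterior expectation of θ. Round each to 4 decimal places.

Mode = exp(μ − σ²) = exp(-0.25) = 0.7788.
Mean = exp(μ + σ²/2) = exp(0.140) = 1.1503.

MAP = 0.7788; posterior mean = 1.1503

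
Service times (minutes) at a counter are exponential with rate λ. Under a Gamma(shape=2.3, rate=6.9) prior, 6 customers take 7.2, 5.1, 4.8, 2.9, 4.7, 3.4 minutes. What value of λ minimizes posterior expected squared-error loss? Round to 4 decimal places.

0.2371

Σ times = 28.1. Posterior: Gamma(shape = 2.3+6 = 8.3, rate = 6.9+28.1 = 35.0).
Mode = (α−1)/β = 7.3/35.0 = 0.2086.
Mean = α/β = 8.3/35.0 = 0.2371.
Squared-error loss ⇒ the optimal estimator is the posterior mean.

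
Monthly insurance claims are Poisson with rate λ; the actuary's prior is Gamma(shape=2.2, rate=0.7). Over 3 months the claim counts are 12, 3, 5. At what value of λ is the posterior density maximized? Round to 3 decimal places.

5.730

Σ counts = 20. Posterior: Gamma(shape = 2.2+20 = 22.2, rate = 0.7+3 = 3.7).
Mode = (α−1)/β = 21.2/3.7 = 5.730.
Mean = α/β = 22.2/3.7 = 6.000.
This is the posterior mode — the MAP estimate.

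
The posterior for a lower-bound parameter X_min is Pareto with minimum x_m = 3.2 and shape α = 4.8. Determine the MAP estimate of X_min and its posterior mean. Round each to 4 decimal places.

The Pareto density is strictly decreasing on [x_m, ∞), so the mode is x_m = 3.2000.
Mean = α·x_m/(α−1) = 4.8·3.2/3.8 = 4.0421.
The mean is pulled above the mode by the posterior's right skew.

X_min_MAP = 3.2000, E[X_min|data] = 4.0421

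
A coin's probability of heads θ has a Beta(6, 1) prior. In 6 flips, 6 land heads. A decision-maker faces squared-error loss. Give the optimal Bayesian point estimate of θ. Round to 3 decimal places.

Posterior: Beta(6+6, 1+0) = Beta(12, 1).
Since β = 1 ≤ 1 and α > 1, the Beta density is monotone increasing on [0,1]; the mode is at 1.
Mean = 12/(12+1) = 0.923.
Squared-error loss ⇒ the optimal estimator is the posterior mean.

0.923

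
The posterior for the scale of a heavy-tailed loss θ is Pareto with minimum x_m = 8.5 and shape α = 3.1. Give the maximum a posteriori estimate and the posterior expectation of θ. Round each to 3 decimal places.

MAP = 8.500; posterior mean = 12.548

The Pareto density is strictly decreasing on [x_m, ∞), so the mode is x_m = 8.500.
Mean = α·x_m/(α−1) = 3.1·8.5/2.1 = 12.548.
Mean > mode: the posterior has a right tail.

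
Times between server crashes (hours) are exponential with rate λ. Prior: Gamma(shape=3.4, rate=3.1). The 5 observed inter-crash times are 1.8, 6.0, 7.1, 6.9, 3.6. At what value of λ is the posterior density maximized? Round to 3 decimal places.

0.260

Σ times = 25.4. Posterior: Gamma(shape = 3.4+5 = 8.4, rate = 3.1+25.4 = 28.5).
Mode = (α−1)/β = 7.4/28.5 = 0.260.
Mean = α/β = 8.4/28.5 = 0.295.
This is the posterior mode — the MAP estimate.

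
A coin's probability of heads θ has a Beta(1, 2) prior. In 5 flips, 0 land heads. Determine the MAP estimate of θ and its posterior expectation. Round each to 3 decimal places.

MAP = 0.000; posterior mean = 0.125

Posterior: Beta(1+0, 2+5) = Beta(1, 7).
Since α = 1 ≤ 1 and β > 1, the Beta density is monotone decreasing on [0,1]; the mode is at 0.
Mean = 1/(1+7) = 0.125.
Mean > mode: the posterior has a right tail.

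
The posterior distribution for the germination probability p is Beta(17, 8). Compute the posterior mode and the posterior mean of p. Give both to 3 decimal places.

Mode = (17−1)/(17+8−2) = 16/23 = 0.696.
Mean = 17/(17+8) = 17/25 = 0.680.
The mean is pulled below the mode by the posterior's left skew.

MAP = 0.696, posterior mean = 0.680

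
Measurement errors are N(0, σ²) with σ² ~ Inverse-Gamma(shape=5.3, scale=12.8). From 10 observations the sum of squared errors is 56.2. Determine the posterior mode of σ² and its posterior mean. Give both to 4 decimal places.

posterior mode = 3.6195, posterior mean = 4.3978

Posterior: Inverse-Gamma(shape = 5.3+10/2 = 10.3, scale = 12.8+56.2/2 = 40.9).
Mode = β/(α+1) = 40.9/11.3 = 3.6195.
Mean = β/(α−1) = 40.9/9.3 = 4.3978.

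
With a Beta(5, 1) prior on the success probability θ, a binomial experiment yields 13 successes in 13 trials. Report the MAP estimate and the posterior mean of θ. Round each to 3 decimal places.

Posterior: Beta(5+13, 1+0) = Beta(18, 1).
Since β = 1 ≤ 1 and α > 1, the Beta density is monotone increasing on [0,1]; the mode is at 1.
Mean = 18/(18+1) = 0.947.

MAP estimate = 1.000, posterior mean = 0.947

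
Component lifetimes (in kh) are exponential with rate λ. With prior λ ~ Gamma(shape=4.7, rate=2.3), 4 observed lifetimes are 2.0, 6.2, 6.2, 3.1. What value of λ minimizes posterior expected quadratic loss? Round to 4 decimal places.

0.4394

Σ times = 17.5. Posterior: Gamma(shape = 4.7+4 = 8.7, rate = 2.3+17.5 = 19.8).
Mode = (α−1)/β = 7.7/19.8 = 0.3889.
Mean = α/β = 8.7/19.8 = 0.4394.
Quadratic loss ⇒ the optimal estimator is the posterior mean.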